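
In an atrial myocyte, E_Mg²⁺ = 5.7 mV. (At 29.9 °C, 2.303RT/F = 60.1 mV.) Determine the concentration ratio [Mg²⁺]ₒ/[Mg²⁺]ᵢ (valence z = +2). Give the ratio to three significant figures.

log₁₀([out]/[in]) = E·z/(60.1) = 5.7 × 2 / 60.1 = 0.1897
[out]/[in] = 10^(0.1897) = 1.548

1.55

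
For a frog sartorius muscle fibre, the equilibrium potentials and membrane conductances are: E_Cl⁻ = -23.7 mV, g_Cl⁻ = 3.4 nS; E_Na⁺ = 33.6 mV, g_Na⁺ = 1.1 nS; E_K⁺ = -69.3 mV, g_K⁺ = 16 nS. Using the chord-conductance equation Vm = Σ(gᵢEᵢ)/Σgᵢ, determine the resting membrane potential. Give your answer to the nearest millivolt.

-56 mV

Σ gᵢEᵢ = 3.4·(-23.7) + 1.1·(33.6) + 16·(-69.3) = -1152.42
Σ gᵢ = 3.4 + 1.1 + 16 = 20.5
Vm = -1152.42 / 20.5 = -56.22 mV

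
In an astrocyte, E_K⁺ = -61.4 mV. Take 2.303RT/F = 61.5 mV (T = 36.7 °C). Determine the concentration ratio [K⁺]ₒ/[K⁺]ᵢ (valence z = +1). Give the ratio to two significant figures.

0.10

log₁₀([out]/[in]) = E·z/(61.5) = -61.4 × 1 / 61.5 = -0.9984
[out]/[in] = 10^(-0.9984) = 0.1004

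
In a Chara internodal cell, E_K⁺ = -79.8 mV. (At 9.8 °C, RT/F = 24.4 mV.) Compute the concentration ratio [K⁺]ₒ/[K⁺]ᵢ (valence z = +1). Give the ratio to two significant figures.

0.038

ln([out]/[in]) = E·z/(24.4) = -79.8 × 1 / 24.4 = -3.2705
[out]/[in] = e^(-3.2705) = 0.03799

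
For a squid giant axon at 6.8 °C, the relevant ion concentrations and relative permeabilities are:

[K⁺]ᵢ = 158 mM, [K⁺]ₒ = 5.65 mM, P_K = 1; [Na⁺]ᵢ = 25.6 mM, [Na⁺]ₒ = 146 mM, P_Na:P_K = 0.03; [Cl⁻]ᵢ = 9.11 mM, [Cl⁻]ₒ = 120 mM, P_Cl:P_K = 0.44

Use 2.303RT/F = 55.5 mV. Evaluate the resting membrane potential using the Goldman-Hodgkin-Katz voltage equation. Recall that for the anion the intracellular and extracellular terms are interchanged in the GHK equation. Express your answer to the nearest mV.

Vm = 55.5 · log₁₀[(Σ P·[cation]ₒ + Σ P·[anion]ᵢ) / (Σ P·[cation]ᵢ + Σ P·[anion]ₒ)]
Numerator = 1×5.65 + 0.03×146 + 0.44×9.11 = 14.04
Denominator = 1×158 + 0.03×25.6 + 0.44×120 = 211.6
Vm = 55.5 · log₁₀(0.066354) = 55.5 × (-1.1781) = -65.39 mV

-65 mV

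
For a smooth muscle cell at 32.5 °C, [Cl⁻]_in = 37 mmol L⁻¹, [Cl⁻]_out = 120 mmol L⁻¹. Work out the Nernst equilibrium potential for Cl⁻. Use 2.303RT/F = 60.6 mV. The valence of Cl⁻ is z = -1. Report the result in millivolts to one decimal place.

E = (60.6/z) · log₁₀([Cl⁻]_out/[Cl⁻]_in) with z = -1.
For an anion, dividing by z = -1 reverses the sign.
= (60.6/-1) · log₁₀(120/37) = -60.60 · log₁₀(3.243)
= -60.60 · (0.5110) = -30.97 mV

-31.0 mV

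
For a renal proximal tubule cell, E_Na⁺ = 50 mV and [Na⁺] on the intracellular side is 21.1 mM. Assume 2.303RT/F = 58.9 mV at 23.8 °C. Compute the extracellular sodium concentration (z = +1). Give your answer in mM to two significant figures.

150 mM

Nernst: E = (58.9/1) · log₁₀([out]/[in]), so log₁₀([out]/[in]) = 50.0 × 1 / 58.9 = 0.8489.
[out]/[in] = 10^(0.8489) = 7.061.
[out] = 7.061 × 21.1 = 149 mM.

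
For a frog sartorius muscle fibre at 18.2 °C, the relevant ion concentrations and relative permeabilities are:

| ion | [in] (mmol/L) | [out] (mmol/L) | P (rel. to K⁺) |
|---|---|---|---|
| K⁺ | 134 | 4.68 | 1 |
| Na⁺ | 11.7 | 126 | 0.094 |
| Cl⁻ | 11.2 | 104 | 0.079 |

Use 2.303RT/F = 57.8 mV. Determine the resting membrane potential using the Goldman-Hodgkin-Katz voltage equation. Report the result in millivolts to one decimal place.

-52.9 mV

Vm = 57.8 · log₁₀[(Σ P·[cation]ₒ + Σ P·[anion]ᵢ) / (Σ P·[cation]ᵢ + Σ P·[anion]ₒ)]
Numerator = 1×4.68 + 0.094×126 + 0.079×11.2 = 17.41
Denominator = 1×134 + 0.094×11.7 + 0.079×104 = 143.3
Vm = 57.8 · log₁₀(0.12147) = 57.8 × (-0.9155) = -52.92 mV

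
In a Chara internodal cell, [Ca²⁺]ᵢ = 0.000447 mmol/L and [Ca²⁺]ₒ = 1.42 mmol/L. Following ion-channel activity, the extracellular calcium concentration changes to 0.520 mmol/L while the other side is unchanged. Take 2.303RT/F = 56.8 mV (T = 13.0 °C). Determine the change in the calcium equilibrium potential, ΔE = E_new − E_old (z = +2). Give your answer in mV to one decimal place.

E_old = (56.8/2)·log₁₀(1.42/0.000447) = 99.46 mV
E_new = (56.8/2)·log₁₀(0.520/0.000447) = 87.07 mV
ΔE = 87.07 − (99.46) = -12.39 mV

-12.4 mV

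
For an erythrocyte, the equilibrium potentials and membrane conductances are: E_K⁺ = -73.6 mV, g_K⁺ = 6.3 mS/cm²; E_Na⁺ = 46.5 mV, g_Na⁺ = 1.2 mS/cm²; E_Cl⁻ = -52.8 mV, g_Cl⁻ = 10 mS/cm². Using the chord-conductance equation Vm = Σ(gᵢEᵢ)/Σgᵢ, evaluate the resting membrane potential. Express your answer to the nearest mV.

-53 mV

Σ gᵢEᵢ = 6.3·(-73.6) + 1.2·(46.5) + 10·(-52.8) = -935.88
Σ gᵢ = 6.3 + 1.2 + 10 = 17.5
Vm = -935.88 / 17.5 = -53.48 mV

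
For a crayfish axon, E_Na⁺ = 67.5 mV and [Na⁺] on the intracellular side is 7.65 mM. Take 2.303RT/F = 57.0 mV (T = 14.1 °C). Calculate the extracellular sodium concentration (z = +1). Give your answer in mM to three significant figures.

117 mM

Nernst: E = (57.0/1) · log₁₀([out]/[in]), so log₁₀([out]/[in]) = 67.5 × 1 / 57.0 = 1.1842.
[out]/[in] = 10^(1.1842) = 15.28.
[out] = 15.28 × 7.65 = 116.9 mM.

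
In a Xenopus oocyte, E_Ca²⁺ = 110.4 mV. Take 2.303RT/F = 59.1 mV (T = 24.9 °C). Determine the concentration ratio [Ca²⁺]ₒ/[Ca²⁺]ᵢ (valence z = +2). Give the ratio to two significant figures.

5400

log₁₀([out]/[in]) = E·z/(59.1) = 110.4 × 2 / 59.1 = 3.7360
[out]/[in] = 10^(3.7360) = 5446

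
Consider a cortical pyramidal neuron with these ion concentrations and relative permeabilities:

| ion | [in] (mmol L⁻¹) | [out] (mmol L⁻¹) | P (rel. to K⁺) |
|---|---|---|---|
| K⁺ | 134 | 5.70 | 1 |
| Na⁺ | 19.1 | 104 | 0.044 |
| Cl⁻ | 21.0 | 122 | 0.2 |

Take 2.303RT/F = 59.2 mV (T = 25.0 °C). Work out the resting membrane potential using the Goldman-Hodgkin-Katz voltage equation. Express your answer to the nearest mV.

Vm = 59.2 · log₁₀[(Σ P·[cation]ₒ + Σ P·[anion]ᵢ) / (Σ P·[cation]ᵢ + Σ P·[anion]ₒ)]
Numerator = 1×5.70 + 0.044×104 + 0.2×21.0 = 14.48
Denominator = 1×134 + 0.044×19.1 + 0.2×122 = 159.2
Vm = 59.2 · log₁₀(0.090907) = 59.2 × (-1.0414) = -61.65 mV

-62 mV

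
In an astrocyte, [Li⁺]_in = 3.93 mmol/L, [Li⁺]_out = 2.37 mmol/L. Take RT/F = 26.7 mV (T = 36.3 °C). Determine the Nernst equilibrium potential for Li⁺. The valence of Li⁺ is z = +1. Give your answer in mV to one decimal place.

-13.5 mV

E = (26.7/z) · ln([Li⁺]_out/[Li⁺]_in) with z = +1.
= (26.7/1) · ln(2.37/3.93) = 26.70 · ln(0.6031)
= 26.70 · (-0.5057) = -13.50 mV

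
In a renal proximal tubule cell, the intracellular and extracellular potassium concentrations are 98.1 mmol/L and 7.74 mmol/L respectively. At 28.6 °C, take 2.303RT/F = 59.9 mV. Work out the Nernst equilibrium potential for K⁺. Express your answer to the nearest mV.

E = (59.9/z) · log₁₀([K⁺]_out/[K⁺]_in) with z = +1.
= (59.9/1) · log₁₀(7.74/98.1) = 59.90 · log₁₀(0.0789)
= 59.90 · (-1.1029) = -66.07 mV

-66 mV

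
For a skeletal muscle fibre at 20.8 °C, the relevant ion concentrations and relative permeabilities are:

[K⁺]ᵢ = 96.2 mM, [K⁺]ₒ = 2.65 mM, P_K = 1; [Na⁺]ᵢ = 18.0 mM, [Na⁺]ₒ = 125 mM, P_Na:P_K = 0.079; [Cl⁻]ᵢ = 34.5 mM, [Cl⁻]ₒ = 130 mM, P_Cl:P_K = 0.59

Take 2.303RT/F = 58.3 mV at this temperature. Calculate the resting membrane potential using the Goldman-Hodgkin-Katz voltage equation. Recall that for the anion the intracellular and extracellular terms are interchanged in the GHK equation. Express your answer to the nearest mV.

Vm = 58.3 · log₁₀[(Σ P·[cation]ₒ + Σ P·[anion]ᵢ) / (Σ P·[cation]ᵢ + Σ P·[anion]ₒ)]
Numerator = 1×2.65 + 0.079×125 + 0.59×34.5 = 32.88
Denominator = 1×96.2 + 0.079×18.0 + 0.59×130 = 174.3
Vm = 58.3 · log₁₀(0.18862) = 58.3 × (-0.7244) = -42.23 mV

-42 mV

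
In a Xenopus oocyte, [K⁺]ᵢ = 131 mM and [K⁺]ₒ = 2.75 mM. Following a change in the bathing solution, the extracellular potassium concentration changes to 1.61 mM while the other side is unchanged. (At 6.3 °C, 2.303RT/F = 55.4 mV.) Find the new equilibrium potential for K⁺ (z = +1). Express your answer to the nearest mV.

After the shift: [K⁺]_out = 1.61, [K⁺]_in = 131 mM.
E_new = (55.4/1)·log₁₀(1.61/131) = 55.40 · (-1.9104) = -105.84 mV

-106 mV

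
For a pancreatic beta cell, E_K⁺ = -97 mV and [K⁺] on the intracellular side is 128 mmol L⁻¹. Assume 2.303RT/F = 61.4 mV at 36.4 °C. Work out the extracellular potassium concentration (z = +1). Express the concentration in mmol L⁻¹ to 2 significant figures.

3.4 mmol L⁻¹

Nernst: E = (61.4/1) · log₁₀([out]/[in]), so log₁₀([out]/[in]) = -97.0 × 1 / 61.4 = -1.5798.
[out]/[in] = 10^(-1.5798) = 0.02631.
[out] = 0.02631 × 128 = 3.368 mmol L⁻¹.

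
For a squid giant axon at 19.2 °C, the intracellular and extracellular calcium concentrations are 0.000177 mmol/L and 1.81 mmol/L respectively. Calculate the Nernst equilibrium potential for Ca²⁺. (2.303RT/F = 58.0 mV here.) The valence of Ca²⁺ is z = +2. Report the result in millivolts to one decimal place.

116.3 mV

E = (58.0/z) · log₁₀([Ca²⁺]_out/[Ca²⁺]_in) with z = +2.
= (58.0/2) · log₁₀(1.81/0.000177) = 29.00 · log₁₀(1.023e+04)
= 29.00 · (4.0097) = 116.28 mV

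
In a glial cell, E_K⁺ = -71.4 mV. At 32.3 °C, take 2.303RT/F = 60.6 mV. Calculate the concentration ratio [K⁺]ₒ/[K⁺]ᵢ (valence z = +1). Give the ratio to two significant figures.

log₁₀([out]/[in]) = E·z/(60.6) = -71.4 × 1 / 60.6 = -1.1782
[out]/[in] = 10^(-1.1782) = 0.06634

0.066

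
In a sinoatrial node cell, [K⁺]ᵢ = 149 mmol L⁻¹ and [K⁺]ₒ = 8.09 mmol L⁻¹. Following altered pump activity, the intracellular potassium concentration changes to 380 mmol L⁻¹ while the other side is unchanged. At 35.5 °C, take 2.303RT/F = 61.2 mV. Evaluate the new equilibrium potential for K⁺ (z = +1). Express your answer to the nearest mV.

-102 mV

After the shift: [K⁺]_out = 8.09, [K⁺]_in = 380 mmol L⁻¹.
E_new = (61.2/1)·log₁₀(8.09/380) = 61.20 · (-1.6718) = -102.32 mV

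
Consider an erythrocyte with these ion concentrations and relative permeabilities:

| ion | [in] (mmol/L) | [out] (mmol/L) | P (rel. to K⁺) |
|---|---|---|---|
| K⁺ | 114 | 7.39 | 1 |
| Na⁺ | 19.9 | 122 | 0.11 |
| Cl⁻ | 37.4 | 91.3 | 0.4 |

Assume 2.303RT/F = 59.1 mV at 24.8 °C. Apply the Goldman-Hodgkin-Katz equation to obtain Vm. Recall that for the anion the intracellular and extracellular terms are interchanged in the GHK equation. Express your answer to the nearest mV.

-37 mV

Vm = 59.1 · log₁₀[(Σ P·[cation]ₒ + Σ P·[anion]ᵢ) / (Σ P·[cation]ᵢ + Σ P·[anion]ₒ)]
Numerator = 1×7.39 + 0.11×122 + 0.4×37.4 = 35.77
Denominator = 1×114 + 0.11×19.9 + 0.4×91.3 = 152.7
Vm = 59.1 · log₁₀(0.23424) = 59.1 × (-0.6303) = -37.25 mV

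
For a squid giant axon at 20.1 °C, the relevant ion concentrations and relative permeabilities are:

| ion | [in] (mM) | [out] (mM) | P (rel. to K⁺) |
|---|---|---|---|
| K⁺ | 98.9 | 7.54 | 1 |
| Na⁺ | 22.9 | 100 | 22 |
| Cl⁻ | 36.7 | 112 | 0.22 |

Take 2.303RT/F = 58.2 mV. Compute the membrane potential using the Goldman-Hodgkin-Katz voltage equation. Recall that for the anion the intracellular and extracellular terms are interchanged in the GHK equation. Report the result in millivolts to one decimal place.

Vm = 58.2 · log₁₀[(Σ P·[cation]ₒ + Σ P·[anion]ᵢ) / (Σ P·[cation]ᵢ + Σ P·[anion]ₒ)]
Numerator = 1×7.54 + 22×100 + 0.22×36.7 = 2216
Denominator = 1×98.9 + 22×22.9 + 0.22×112 = 627.3
Vm = 58.2 · log₁₀(3.5318) = 58.2 × (0.5480) = 31.89 mV

31.9 mV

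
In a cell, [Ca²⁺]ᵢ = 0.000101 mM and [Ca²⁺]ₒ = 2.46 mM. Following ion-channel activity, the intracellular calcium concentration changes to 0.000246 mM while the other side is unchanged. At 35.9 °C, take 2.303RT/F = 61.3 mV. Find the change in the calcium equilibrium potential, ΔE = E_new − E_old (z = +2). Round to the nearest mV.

-12 mV

E_old = (61.3/2)·log₁₀(2.46/0.000101) = 134.45 mV
E_new = (61.3/2)·log₁₀(2.46/0.000246) = 122.60 mV
ΔE = 122.60 − (134.45) = -11.85 mV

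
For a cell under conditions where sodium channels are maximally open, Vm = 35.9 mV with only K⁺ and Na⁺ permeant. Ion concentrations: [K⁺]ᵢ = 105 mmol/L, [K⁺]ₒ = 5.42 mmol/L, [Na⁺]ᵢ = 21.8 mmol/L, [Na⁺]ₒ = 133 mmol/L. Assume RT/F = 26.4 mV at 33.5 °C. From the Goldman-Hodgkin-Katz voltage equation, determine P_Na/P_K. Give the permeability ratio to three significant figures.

Let α = P_Na/P_K. GHK: Vm = 26.4·ln[(Kₒ + α·Naₒ)/(Kᵢ + α·Naᵢ)].
e^(Vm/26.4) = e^(35.9/26.4) = 3.8956
So 3.8956·(Kᵢ + α·Naᵢ) = Kₒ + α·Naₒ → α = (3.8956·105.0 − 5.42) / (133.0 − 3.8956·21.8)
α = (409 − 5.42) / (133.0 − 84.92) = 403.6/48.08 = 8.395

8.40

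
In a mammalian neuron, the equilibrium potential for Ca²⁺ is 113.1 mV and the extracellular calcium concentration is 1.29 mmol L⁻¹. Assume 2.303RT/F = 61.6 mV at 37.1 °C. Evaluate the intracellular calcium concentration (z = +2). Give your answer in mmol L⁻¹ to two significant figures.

Nernst: E = (61.6/2) · log₁₀([out]/[in]), so log₁₀([out]/[in]) = 113.1 × 2 / 61.6 = 3.6721.
[out]/[in] = 10^(3.6721) = 4700.
[in] = 1.29 / 4700 = 0.0002745 mmol L⁻¹.

0.00027 mmol L⁻¹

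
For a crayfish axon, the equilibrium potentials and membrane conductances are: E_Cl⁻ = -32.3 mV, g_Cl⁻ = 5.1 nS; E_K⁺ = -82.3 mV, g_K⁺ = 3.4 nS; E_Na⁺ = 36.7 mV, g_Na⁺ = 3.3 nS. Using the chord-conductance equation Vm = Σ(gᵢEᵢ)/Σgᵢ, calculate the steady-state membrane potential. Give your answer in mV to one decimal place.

-27.4 mV

Σ gᵢEᵢ = 5.1·(-32.3) + 3.4·(-82.3) + 3.3·(36.7) = -323.44
Σ gᵢ = 5.1 + 3.4 + 3.3 = 11.8
Vm = -323.44 / 11.8 = -27.41 mV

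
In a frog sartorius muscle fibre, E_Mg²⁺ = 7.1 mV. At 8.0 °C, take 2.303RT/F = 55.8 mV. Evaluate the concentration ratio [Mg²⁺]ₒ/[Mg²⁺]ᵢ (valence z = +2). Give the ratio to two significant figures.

log₁₀([out]/[in]) = E·z/(55.8) = 7.1 × 2 / 55.8 = 0.2545
[out]/[in] = 10^(0.2545) = 1.797

1.8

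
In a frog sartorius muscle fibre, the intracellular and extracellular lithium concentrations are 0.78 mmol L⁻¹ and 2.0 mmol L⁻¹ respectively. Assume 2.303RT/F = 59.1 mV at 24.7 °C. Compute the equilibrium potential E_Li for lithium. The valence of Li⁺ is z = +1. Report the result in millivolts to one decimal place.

24.2 mV

E = (59.1/z) · log₁₀([Li⁺]_out/[Li⁺]_in) with z = +1.
= (59.1/1) · log₁₀(2.0/0.78) = 59.10 · log₁₀(2.564)
= 59.10 · (0.4089) = 24.17 mV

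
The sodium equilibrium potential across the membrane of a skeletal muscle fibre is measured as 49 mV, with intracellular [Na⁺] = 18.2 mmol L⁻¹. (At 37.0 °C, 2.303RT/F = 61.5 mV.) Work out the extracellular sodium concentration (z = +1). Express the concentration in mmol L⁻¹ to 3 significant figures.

114 mmol L⁻¹

Nernst: E = (61.5/1) · log₁₀([out]/[in]), so log₁₀([out]/[in]) = 49.0 × 1 / 61.5 = 0.7967.
[out]/[in] = 10^(0.7967) = 6.263.
[out] = 6.263 × 18.2 = 114 mmol L⁻¹.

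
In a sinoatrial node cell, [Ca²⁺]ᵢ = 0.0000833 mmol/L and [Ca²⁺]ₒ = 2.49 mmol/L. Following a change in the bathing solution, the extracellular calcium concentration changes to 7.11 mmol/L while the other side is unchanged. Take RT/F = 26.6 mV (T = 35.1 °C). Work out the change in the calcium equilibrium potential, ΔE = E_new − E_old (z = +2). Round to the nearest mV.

E_old = (26.6/2)·ln(2.49/0.0000833) = 137.06 mV
E_new = (26.6/2)·ln(7.11/0.0000833) = 151.02 mV
ΔE = 151.02 − (137.06) = 13.95 mV

14 mV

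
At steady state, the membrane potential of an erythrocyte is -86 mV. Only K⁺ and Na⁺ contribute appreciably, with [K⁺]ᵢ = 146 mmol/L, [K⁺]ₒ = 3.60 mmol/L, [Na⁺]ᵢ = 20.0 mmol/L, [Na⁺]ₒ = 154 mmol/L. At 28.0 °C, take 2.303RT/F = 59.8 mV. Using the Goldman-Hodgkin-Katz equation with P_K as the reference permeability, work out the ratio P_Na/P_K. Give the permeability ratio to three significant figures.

0.0112

Let α = P_Na/P_K. GHK: Vm = 59.8·log₁₀[(Kₒ + α·Naₒ)/(Kᵢ + α·Naᵢ)].
10^(Vm/59.8) = 10^(-86.0/59.8) = 0.036465
So 0.036465·(Kᵢ + α·Naᵢ) = Kₒ + α·Naₒ → α = (0.036465·146.0 − 3.6) / (154.0 − 0.036465·20.0)
α = (5.324 − 3.6) / (154.0 − 0.7293) = 1.724/153.3 = 0.01125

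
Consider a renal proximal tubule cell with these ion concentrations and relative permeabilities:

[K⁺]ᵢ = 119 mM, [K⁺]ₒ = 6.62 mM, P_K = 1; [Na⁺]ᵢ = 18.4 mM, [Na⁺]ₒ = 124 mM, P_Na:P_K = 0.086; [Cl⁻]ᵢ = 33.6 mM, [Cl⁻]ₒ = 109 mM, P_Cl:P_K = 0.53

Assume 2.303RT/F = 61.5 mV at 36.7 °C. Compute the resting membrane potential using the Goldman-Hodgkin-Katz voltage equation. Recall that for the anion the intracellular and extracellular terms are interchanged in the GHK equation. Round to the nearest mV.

Vm = 61.5 · log₁₀[(Σ P·[cation]ₒ + Σ P·[anion]ᵢ) / (Σ P·[cation]ᵢ + Σ P·[anion]ₒ)]
Numerator = 1×6.62 + 0.086×124 + 0.53×33.6 = 35.09
Denominator = 1×119 + 0.086×18.4 + 0.53×109 = 178.4
Vm = 61.5 · log₁₀(0.19676) = 61.5 × (-0.7061) = -43.42 mV

-43 mV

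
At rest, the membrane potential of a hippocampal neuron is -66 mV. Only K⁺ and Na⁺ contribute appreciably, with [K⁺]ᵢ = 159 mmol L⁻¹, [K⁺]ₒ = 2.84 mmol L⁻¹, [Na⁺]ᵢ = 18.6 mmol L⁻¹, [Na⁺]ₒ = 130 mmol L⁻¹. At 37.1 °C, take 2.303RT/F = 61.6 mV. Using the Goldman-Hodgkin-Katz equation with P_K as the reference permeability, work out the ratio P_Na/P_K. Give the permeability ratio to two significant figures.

Let α = P_Na/P_K. GHK: Vm = 61.6·log₁₀[(Kₒ + α·Naₒ)/(Kᵢ + α·Naᵢ)].
10^(Vm/61.6) = 10^(-66.0/61.6) = 0.084834
So 0.084834·(Kᵢ + α·Naᵢ) = Kₒ + α·Naₒ → α = (0.084834·159.0 − 2.84) / (130.0 − 0.084834·18.6)
α = (13.49 − 2.84) / (130.0 − 1.578) = 10.65/128.4 = 0.08292

0.083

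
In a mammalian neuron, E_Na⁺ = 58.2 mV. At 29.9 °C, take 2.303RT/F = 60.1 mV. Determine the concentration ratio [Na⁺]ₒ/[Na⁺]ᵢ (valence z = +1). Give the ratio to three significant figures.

9.30

log₁₀([out]/[in]) = E·z/(60.1) = 58.2 × 1 / 60.1 = 0.9684
[out]/[in] = 10^(0.9684) = 9.298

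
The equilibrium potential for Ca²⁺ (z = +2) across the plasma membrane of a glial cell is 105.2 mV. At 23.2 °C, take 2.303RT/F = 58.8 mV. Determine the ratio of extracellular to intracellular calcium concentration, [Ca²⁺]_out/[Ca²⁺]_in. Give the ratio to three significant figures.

log₁₀([out]/[in]) = E·z/(58.8) = 105.2 × 2 / 58.8 = 3.5782
[out]/[in] = 10^(3.5782) = 3786

3790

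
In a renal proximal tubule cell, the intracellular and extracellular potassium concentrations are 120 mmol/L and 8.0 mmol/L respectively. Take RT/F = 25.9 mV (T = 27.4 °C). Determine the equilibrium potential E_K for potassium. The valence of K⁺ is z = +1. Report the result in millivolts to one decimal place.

E = (25.9/z) · ln([K⁺]_out/[K⁺]_in) with z = +1.
= (25.9/1) · ln(8.0/120) = 25.90 · ln(0.06667)
= 25.90 · (-2.7081) = -70.14 mV

-70.1 mV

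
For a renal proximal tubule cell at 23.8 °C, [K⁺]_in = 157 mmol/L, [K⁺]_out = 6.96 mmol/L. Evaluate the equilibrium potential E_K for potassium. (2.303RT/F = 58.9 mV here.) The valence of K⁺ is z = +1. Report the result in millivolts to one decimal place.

E = (58.9/z) · log₁₀([K⁺]_out/[K⁺]_in) with z = +1.
= (58.9/1) · log₁₀(6.96/157) = 58.90 · log₁₀(0.04433)
= 58.90 · (-1.3533) = -79.71 mV

-79.7 mV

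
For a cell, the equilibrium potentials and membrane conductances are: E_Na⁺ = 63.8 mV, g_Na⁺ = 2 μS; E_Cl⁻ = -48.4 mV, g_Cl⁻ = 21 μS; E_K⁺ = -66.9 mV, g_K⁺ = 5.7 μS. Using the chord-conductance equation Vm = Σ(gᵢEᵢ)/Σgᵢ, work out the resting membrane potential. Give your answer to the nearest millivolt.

-44 mV

Σ gᵢEᵢ = 2·(63.8) + 21·(-48.4) + 5.7·(-66.9) = -1270.13
Σ gᵢ = 2 + 21 + 5.7 = 28.7
Vm = -1270.13 / 28.7 = -44.26 mV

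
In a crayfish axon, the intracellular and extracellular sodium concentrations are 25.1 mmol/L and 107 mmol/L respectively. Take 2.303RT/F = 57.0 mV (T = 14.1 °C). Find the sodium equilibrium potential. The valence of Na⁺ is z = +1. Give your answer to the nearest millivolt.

E = (57.0/z) · log₁₀([Na⁺]_out/[Na⁺]_in) with z = +1.
= (57.0/1) · log₁₀(107/25.1) = 57.00 · log₁₀(4.263)
= 57.00 · (0.6297) = 35.89 mV

36 mV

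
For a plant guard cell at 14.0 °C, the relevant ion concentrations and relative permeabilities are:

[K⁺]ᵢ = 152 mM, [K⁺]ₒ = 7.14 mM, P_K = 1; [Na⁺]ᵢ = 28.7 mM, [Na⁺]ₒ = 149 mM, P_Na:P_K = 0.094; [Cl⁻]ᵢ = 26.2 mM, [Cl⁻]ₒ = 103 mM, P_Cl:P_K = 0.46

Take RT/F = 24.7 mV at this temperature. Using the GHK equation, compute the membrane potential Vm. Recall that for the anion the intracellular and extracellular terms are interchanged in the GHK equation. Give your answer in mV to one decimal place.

Vm = 24.7 · ln[(Σ P·[cation]ₒ + Σ P·[anion]ᵢ) / (Σ P·[cation]ᵢ + Σ P·[anion]ₒ)]
Numerator = 1×7.14 + 0.094×149 + 0.46×26.2 = 33.2
Denominator = 1×152 + 0.094×28.7 + 0.46×103 = 202.1
Vm = 24.7 · ln(0.16428) = 24.7 × (-1.8062) = -44.61 mV

-44.6 mV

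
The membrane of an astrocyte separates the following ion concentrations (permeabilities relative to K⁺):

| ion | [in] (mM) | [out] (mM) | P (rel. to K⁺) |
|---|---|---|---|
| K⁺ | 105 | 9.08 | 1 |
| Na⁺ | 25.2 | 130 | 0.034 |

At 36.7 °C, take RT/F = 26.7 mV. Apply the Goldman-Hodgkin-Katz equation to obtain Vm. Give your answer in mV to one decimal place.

-55.0 mV

Vm = 26.7 · ln[(Σ P·[cation]ₒ + Σ P·[anion]ᵢ) / (Σ P·[cation]ᵢ + Σ P·[anion]ₒ)]
Numerator = 1×9.08 + 0.034×130 = 13.5
Denominator = 1×105 + 0.034×25.2 = 105.9
Vm = 26.7 · ln(0.12753) = 26.7 × (-2.0594) = -54.99 mV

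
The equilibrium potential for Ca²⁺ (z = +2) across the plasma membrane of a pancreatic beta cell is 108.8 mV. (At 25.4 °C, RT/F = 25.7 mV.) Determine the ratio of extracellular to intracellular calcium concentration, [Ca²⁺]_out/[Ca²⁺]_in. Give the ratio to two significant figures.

ln([out]/[in]) = E·z/(25.7) = 108.8 × 2 / 25.7 = 8.4669
[out]/[in] = e^(8.4669) = 4755

4800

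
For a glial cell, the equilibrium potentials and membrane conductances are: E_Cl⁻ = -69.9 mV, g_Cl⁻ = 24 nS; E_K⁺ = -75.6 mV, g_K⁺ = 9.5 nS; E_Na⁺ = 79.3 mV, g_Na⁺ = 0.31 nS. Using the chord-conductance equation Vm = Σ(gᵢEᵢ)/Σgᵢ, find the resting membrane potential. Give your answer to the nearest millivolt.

Σ gᵢEᵢ = 24·(-69.9) + 9.5·(-75.6) + 0.31·(79.3) = -2371.22
Σ gᵢ = 24 + 9.5 + 0.31 = 33.81
Vm = -2371.22 / 33.81 = -70.13 mV

-70 mV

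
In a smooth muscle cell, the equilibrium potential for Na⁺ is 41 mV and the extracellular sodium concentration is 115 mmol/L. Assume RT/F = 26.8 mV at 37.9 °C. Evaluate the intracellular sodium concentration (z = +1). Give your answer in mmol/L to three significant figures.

24.9 mmol/L

Nernst: E = (26.8/1) · ln([out]/[in]), so ln([out]/[in]) = 41.0 × 1 / 26.8 = 1.5299.
[out]/[in] = e^(1.5299) = 4.617.
[in] = 115 / 4.617 = 24.91 mmol/L.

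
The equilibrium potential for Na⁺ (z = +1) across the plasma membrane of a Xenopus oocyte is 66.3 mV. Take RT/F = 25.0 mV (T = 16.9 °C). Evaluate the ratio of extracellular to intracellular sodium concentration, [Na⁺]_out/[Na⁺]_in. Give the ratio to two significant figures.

14

ln([out]/[in]) = E·z/(25.0) = 66.3 × 1 / 25.0 = 2.6520
[out]/[in] = e^(2.6520) = 14.18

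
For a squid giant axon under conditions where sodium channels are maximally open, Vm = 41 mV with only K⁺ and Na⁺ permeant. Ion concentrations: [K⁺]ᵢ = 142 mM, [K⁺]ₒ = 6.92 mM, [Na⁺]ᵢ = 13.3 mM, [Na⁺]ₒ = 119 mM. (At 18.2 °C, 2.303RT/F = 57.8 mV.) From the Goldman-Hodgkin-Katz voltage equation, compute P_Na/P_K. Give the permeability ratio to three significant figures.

Let α = P_Na/P_K. GHK: Vm = 57.8·log₁₀[(Kₒ + α·Naₒ)/(Kᵢ + α·Naᵢ)].
10^(Vm/57.8) = 10^(41.0/57.8) = 5.1209
So 5.1209·(Kᵢ + α·Naᵢ) = Kₒ + α·Naₒ → α = (5.1209·142.0 − 6.92) / (119.0 − 5.1209·13.3)
α = (727.2 − 6.92) / (119.0 − 68.11) = 720.2/50.89 = 14.15

14.2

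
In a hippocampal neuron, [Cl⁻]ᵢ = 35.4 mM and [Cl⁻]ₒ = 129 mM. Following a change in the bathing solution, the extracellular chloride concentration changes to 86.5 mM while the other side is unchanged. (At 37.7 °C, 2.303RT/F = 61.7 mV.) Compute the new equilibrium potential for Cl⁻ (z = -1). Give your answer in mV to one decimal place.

-23.9 mV

After the shift: [Cl⁻]_out = 86.5, [Cl⁻]_in = 35.4 mM.
E_new = (61.7/-1)·log₁₀(86.5/35.4) = -61.70 · (0.3880) = -23.94 mV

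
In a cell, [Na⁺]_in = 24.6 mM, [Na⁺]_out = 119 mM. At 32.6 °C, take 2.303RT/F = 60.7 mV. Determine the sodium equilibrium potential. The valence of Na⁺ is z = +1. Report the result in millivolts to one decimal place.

E = (60.7/z) · log₁₀([Na⁺]_out/[Na⁺]_in) with z = +1.
= (60.7/1) · log₁₀(119/24.6) = 60.70 · log₁₀(4.837)
= 60.70 · (0.6846) = 41.56 mV

41.6 mV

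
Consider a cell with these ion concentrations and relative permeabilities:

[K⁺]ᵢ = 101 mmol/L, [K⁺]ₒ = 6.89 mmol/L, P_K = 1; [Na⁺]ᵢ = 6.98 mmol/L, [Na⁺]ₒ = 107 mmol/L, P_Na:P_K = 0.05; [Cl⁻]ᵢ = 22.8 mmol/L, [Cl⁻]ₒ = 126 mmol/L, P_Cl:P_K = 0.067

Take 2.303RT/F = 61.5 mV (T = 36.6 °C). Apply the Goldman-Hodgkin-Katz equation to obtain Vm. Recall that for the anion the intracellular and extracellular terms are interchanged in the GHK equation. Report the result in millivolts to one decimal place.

-55.5 mV

Vm = 61.5 · log₁₀[(Σ P·[cation]ₒ + Σ P·[anion]ᵢ) / (Σ P·[cation]ᵢ + Σ P·[anion]ₒ)]
Numerator = 1×6.89 + 0.05×107 + 0.067×22.8 = 13.77
Denominator = 1×101 + 0.05×6.98 + 0.067×126 = 109.8
Vm = 61.5 · log₁₀(0.1254) = 61.5 × (-0.9017) = -55.46 mV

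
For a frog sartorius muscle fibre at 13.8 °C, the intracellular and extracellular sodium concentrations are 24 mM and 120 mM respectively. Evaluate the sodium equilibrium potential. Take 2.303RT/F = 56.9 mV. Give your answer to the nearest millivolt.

40 mV

E = (56.9/z) · log₁₀([Na⁺]_out/[Na⁺]_in) with z = +1.
= (56.9/1) · log₁₀(120/24) = 56.90 · log₁₀(5)
= 56.90 · (0.6990) = 39.77 mV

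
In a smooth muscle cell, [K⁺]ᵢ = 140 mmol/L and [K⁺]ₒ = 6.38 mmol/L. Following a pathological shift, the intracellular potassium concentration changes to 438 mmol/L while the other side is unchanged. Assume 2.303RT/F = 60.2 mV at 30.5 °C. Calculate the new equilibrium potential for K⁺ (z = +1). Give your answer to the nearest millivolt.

-111 mV

After the shift: [K⁺]_out = 6.38, [K⁺]_in = 438 mmol/L.
E_new = (60.2/1)·log₁₀(6.38/438) = 60.20 · (-1.8367) = -110.57 mV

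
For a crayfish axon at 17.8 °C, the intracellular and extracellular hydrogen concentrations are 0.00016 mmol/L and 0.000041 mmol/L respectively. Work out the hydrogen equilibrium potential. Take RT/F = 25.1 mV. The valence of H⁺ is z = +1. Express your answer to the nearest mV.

E = (25.1/z) · ln([H⁺]_out/[H⁺]_in) with z = +1.
= (25.1/1) · ln(0.000041/0.00016) = 25.10 · ln(0.2562)
= 25.10 · (-1.3616) = -34.18 mV

-34 mV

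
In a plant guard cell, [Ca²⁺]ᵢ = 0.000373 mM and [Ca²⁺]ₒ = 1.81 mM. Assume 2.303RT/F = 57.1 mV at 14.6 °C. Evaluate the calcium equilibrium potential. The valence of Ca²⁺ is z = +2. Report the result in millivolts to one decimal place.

E = (57.1/z) · log₁₀([Ca²⁺]_out/[Ca²⁺]_in) with z = +2.
= (57.1/2) · log₁₀(1.81/0.000373) = 28.55 · log₁₀(4853)
= 28.55 · (3.6860) = 105.23 mV

105.2 mV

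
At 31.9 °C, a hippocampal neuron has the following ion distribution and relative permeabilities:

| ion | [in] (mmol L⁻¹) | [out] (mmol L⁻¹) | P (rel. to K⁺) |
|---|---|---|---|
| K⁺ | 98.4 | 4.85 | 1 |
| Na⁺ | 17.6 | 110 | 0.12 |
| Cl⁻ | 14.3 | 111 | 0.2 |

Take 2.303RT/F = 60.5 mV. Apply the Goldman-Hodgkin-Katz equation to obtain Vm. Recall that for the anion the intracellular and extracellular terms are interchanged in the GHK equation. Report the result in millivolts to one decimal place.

-46.5 mV

Vm = 60.5 · log₁₀[(Σ P·[cation]ₒ + Σ P·[anion]ᵢ) / (Σ P·[cation]ᵢ + Σ P·[anion]ₒ)]
Numerator = 1×4.85 + 0.12×110 + 0.2×14.3 = 20.91
Denominator = 1×98.4 + 0.12×17.6 + 0.2×111 = 122.7
Vm = 60.5 · log₁₀(0.1704) = 60.5 × (-0.7685) = -46.50 mV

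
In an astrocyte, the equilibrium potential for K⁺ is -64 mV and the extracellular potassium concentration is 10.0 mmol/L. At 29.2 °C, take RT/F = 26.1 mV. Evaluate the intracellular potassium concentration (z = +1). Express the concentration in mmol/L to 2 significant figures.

120 mmol/L

Nernst: E = (26.1/1) · ln([out]/[in]), so ln([out]/[in]) = -64.0 × 1 / 26.1 = -2.4521.
[out]/[in] = e^(-2.4521) = 0.08611.
[in] = 10.0 / 0.08611 = 116.1 mmol/L.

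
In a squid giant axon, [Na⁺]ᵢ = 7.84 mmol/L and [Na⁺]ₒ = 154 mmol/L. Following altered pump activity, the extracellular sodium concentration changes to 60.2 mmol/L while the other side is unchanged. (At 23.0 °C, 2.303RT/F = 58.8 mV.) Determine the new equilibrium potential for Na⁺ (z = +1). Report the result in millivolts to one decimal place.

After the shift: [Na⁺]_out = 60.2, [Na⁺]_in = 7.84 mmol/L.
E_new = (58.8/1)·log₁₀(60.2/7.84) = 58.80 · (0.8853) = 52.05 mV

52.1 mV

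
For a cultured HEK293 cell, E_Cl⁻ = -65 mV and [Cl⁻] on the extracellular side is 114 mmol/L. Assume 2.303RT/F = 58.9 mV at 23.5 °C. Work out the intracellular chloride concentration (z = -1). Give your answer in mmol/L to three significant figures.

Nernst: E = (58.9/-1) · log₁₀([out]/[in]), so log₁₀([out]/[in]) = -65.0 × -1 / 58.9 = 1.1036.
[out]/[in] = 10^(1.1036) = 12.69.
[in] = 114 / 12.69 = 8.981 mmol/L.

8.98 mmol/L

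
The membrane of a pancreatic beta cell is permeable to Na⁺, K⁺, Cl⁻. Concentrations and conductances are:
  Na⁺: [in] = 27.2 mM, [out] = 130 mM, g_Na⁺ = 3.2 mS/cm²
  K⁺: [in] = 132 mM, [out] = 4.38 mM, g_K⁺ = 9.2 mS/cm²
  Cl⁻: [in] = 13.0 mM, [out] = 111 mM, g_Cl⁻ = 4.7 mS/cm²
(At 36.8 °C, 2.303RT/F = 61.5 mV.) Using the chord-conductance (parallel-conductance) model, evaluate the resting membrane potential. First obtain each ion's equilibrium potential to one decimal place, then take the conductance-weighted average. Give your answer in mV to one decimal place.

E_Na⁺ = (61.5/1)·log₁₀(130/27.2) = 41.8 mV
E_K⁺ = (61.5/1)·log₁₀(4.38/132) = -91.0 mV
E_Cl⁻ = (61.5/-1)·log₁₀(111/13.0) = -57.3 mV
Vm = (Σ gᵢEᵢ)/(Σ gᵢ) = (3.2·41.8 + 9.2·-91.0 + 4.7·-57.3) / (3.2 + 9.2 + 4.7)
= -972.75 / 17.1 = -56.89 mV

-56.9 mV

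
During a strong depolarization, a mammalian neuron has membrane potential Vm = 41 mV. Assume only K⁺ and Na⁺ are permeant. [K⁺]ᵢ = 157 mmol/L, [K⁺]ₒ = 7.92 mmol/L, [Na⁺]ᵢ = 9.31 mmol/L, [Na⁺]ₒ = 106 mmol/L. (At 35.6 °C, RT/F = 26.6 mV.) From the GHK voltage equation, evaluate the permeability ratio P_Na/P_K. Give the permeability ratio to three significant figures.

11.6

Let α = P_Na/P_K. GHK: Vm = 26.6·ln[(Kₒ + α·Naₒ)/(Kᵢ + α·Naᵢ)].
e^(Vm/26.6) = e^(41.0/26.6) = 4.6709
So 4.6709·(Kᵢ + α·Naᵢ) = Kₒ + α·Naₒ → α = (4.6709·157.0 − 7.92) / (106.0 − 4.6709·9.31)
α = (733.3 − 7.92) / (106.0 − 43.49) = 725.4/62.51 = 11.6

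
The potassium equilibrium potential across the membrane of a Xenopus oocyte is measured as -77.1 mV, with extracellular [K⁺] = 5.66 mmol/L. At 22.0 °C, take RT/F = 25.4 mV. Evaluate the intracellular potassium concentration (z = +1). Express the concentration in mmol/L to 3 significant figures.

118 mmol/L

Nernst: E = (25.4/1) · ln([out]/[in]), so ln([out]/[in]) = -77.1 × 1 / 25.4 = -3.0354.
[out]/[in] = e^(-3.0354) = 0.04805.
[in] = 5.66 / 0.04805 = 117.8 mmol/L.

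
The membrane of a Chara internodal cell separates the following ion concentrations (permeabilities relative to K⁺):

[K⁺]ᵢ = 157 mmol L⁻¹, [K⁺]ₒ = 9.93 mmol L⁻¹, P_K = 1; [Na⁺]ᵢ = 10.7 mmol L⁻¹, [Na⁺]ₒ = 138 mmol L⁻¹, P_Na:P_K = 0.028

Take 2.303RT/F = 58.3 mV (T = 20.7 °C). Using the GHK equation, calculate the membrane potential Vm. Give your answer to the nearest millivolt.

-62 mV

Vm = 58.3 · log₁₀[(Σ P·[cation]ₒ + Σ P·[anion]ᵢ) / (Σ P·[cation]ᵢ + Σ P·[anion]ₒ)]
Numerator = 1×9.93 + 0.028×138 = 13.79
Denominator = 1×157 + 0.028×10.7 = 157.3
Vm = 58.3 · log₁₀(0.087693) = 58.3 × (-1.0570) = -61.63 mV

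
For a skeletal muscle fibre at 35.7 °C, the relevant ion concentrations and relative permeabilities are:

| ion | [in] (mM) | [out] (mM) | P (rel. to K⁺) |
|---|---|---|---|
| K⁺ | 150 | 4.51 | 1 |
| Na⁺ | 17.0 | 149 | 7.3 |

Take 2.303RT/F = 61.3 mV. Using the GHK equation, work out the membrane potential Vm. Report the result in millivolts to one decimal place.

Vm = 61.3 · log₁₀[(Σ P·[cation]ₒ + Σ P·[anion]ᵢ) / (Σ P·[cation]ᵢ + Σ P·[anion]ₒ)]
Numerator = 1×4.51 + 7.3×149 = 1092
Denominator = 1×150 + 7.3×17.0 = 274.1
Vm = 61.3 · log₁₀(3.9847) = 61.3 × (0.6004) = 36.80 mV

36.8 mV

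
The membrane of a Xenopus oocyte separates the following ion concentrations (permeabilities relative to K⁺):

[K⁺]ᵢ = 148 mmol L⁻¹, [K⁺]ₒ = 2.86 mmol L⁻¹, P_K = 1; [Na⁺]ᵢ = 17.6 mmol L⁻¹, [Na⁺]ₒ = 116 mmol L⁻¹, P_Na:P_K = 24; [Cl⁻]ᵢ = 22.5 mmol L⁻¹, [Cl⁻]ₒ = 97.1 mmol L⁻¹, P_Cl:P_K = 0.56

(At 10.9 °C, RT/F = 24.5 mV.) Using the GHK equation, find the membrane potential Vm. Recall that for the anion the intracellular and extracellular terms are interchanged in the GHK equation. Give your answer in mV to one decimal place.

36.7 mV

Vm = 24.5 · ln[(Σ P·[cation]ₒ + Σ P·[anion]ᵢ) / (Σ P·[cation]ᵢ + Σ P·[anion]ₒ)]
Numerator = 1×2.86 + 24×116 + 0.56×22.5 = 2799
Denominator = 1×148 + 24×17.6 + 0.56×97.1 = 624.8
Vm = 24.5 · ln(4.4807) = 24.5 × (1.4998) = 36.74 mV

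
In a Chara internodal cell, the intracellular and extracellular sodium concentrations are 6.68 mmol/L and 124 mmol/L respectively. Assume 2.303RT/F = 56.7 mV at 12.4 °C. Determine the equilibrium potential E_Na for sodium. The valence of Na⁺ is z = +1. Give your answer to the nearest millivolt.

72 mV

E = (56.7/z) · log₁₀([Na⁺]_out/[Na⁺]_in) with z = +1.
= (56.7/1) · log₁₀(124/6.68) = 56.70 · log₁₀(18.56)
= 56.70 · (1.2686) = 71.93 mV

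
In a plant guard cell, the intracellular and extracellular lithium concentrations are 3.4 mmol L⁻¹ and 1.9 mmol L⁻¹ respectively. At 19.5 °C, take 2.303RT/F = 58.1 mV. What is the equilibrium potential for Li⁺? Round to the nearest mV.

E = (58.1/z) · log₁₀([Li⁺]_out/[Li⁺]_in) with z = +1.
= (58.1/1) · log₁₀(1.9/3.4) = 58.10 · log₁₀(0.5588)
= 58.10 · (-0.2527) = -14.68 mV

-15 mV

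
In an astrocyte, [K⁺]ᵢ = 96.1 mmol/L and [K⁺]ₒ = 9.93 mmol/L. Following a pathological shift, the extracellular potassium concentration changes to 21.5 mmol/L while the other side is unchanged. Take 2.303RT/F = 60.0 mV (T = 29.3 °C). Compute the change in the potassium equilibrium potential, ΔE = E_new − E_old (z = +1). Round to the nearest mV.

20 mV

E_old = (60.0/1)·log₁₀(9.93/96.1) = -59.15 mV
E_new = (60.0/1)·log₁₀(21.5/96.1) = -39.02 mV
ΔE = -39.02 − (-59.15) = 20.13 mV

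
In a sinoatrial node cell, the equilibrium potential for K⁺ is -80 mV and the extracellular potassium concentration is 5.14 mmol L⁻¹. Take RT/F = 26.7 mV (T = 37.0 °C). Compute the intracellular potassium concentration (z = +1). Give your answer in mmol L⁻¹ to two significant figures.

Nernst: E = (26.7/1) · ln([out]/[in]), so ln([out]/[in]) = -80.0 × 1 / 26.7 = -2.9963.
[out]/[in] = e^(-2.9963) = 0.04997.
[in] = 5.14 / 0.04997 = 102.9 mmol L⁻¹.

100 mmol L⁻¹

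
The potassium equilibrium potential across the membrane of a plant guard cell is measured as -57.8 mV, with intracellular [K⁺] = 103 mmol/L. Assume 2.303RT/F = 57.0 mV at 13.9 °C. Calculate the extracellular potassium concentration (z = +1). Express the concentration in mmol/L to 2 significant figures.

10 mmol/L

Nernst: E = (57.0/1) · log₁₀([out]/[in]), so log₁₀([out]/[in]) = -57.8 × 1 / 57.0 = -1.0140.
[out]/[in] = 10^(-1.0140) = 0.09682.
[out] = 0.09682 × 103 = 9.972 mmol/L.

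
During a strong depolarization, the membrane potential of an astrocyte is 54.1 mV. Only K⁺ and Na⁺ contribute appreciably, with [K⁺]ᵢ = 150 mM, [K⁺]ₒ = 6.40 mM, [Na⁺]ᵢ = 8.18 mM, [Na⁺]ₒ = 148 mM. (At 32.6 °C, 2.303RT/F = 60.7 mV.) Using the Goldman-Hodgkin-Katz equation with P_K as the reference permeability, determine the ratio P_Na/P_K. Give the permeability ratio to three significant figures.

Let α = P_Na/P_K. GHK: Vm = 60.7·log₁₀[(Kₒ + α·Naₒ)/(Kᵢ + α·Naᵢ)].
10^(Vm/60.7) = 10^(54.1/60.7) = 7.7852
So 7.7852·(Kᵢ + α·Naᵢ) = Kₒ + α·Naₒ → α = (7.7852·150.0 − 6.4) / (148.0 − 7.7852·8.18)
α = (1168 − 6.4) / (148.0 − 63.68) = 1161/84.32 = 13.77

13.8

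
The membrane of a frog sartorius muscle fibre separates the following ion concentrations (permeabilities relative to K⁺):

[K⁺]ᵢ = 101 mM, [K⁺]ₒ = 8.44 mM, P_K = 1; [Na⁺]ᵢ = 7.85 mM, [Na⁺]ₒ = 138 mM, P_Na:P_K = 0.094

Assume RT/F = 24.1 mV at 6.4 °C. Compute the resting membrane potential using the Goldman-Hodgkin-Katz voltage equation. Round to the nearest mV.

-38 mV

Vm = 24.1 · ln[(Σ P·[cation]ₒ + Σ P·[anion]ᵢ) / (Σ P·[cation]ᵢ + Σ P·[anion]ₒ)]
Numerator = 1×8.44 + 0.094×138 = 21.41
Denominator = 1×101 + 0.094×7.85 = 101.7
Vm = 24.1 · ln(0.21046) = 24.1 × (-1.5584) = -37.56 mV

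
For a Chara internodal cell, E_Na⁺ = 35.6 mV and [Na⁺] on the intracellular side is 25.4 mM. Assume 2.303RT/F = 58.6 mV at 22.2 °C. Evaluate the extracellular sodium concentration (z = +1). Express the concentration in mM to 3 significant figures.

Nernst: E = (58.6/1) · log₁₀([out]/[in]), so log₁₀([out]/[in]) = 35.6 × 1 / 58.6 = 0.6075.
[out]/[in] = 10^(0.6075) = 4.05.
[out] = 4.05 × 25.4 = 102.9 mM.

103 mM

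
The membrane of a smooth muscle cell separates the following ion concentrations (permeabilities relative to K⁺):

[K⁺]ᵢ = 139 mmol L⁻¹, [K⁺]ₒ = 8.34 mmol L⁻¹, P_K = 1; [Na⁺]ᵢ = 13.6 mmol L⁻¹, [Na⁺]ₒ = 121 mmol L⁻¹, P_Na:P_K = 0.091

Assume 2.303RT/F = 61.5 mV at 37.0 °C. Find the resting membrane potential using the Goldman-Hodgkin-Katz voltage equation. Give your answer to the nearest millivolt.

Vm = 61.5 · log₁₀[(Σ P·[cation]ₒ + Σ P·[anion]ᵢ) / (Σ P·[cation]ᵢ + Σ P·[anion]ₒ)]
Numerator = 1×8.34 + 0.091×121 = 19.35
Denominator = 1×139 + 0.091×13.6 = 140.2
Vm = 61.5 · log₁₀(0.13799) = 61.5 × (-0.8602) = -52.90 mV

-53 mV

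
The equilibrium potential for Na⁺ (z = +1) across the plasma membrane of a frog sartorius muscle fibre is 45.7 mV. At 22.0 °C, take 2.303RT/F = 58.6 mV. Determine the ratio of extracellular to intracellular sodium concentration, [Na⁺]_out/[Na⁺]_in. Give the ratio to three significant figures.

6.02

log₁₀([out]/[in]) = E·z/(58.6) = 45.7 × 1 / 58.6 = 0.7799
[out]/[in] = 10^(0.7799) = 6.024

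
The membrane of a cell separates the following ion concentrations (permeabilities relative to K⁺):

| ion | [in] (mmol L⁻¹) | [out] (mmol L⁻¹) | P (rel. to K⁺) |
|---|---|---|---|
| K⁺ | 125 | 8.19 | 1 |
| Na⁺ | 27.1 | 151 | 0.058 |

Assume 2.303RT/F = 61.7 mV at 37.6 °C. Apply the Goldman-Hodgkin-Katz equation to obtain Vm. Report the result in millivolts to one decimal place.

-53.9 mV

Vm = 61.7 · log₁₀[(Σ P·[cation]ₒ + Σ P·[anion]ᵢ) / (Σ P·[cation]ᵢ + Σ P·[anion]ₒ)]
Numerator = 1×8.19 + 0.058×151 = 16.95
Denominator = 1×125 + 0.058×27.1 = 126.6
Vm = 61.7 · log₁₀(0.1339) = 61.7 × (-0.8732) = -53.88 mV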